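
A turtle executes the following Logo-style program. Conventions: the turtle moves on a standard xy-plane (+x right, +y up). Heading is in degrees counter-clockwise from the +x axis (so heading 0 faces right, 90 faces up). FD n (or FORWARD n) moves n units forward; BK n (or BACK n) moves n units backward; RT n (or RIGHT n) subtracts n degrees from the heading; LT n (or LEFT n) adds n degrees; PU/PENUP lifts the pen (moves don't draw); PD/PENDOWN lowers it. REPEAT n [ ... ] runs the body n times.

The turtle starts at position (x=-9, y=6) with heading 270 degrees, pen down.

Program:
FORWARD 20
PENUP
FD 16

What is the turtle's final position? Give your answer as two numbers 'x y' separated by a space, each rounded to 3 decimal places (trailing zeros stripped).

Answer: -9 -30

Derivation:
Executing turtle program step by step:
Start: pos=(-9,6), heading=270, pen down
FD 20: (-9,6) -> (-9,-14) [heading=270, draw]
PU: pen up
FD 16: (-9,-14) -> (-9,-30) [heading=270, move]
Final: pos=(-9,-30), heading=270, 1 segment(s) drawn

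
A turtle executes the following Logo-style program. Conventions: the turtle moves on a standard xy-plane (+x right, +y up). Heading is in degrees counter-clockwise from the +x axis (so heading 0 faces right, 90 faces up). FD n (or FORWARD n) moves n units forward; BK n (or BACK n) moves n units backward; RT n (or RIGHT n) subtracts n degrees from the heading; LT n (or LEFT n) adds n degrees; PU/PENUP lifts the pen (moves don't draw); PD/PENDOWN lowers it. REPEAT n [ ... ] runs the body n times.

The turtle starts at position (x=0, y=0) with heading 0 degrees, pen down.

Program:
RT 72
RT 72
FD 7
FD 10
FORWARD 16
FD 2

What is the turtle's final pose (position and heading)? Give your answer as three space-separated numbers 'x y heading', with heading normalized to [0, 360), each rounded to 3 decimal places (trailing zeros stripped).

Answer: -28.316 -20.572 216

Derivation:
Executing turtle program step by step:
Start: pos=(0,0), heading=0, pen down
RT 72: heading 0 -> 288
RT 72: heading 288 -> 216
FD 7: (0,0) -> (-5.663,-4.114) [heading=216, draw]
FD 10: (-5.663,-4.114) -> (-13.753,-9.992) [heading=216, draw]
FD 16: (-13.753,-9.992) -> (-26.698,-19.397) [heading=216, draw]
FD 2: (-26.698,-19.397) -> (-28.316,-20.572) [heading=216, draw]
Final: pos=(-28.316,-20.572), heading=216, 4 segment(s) drawn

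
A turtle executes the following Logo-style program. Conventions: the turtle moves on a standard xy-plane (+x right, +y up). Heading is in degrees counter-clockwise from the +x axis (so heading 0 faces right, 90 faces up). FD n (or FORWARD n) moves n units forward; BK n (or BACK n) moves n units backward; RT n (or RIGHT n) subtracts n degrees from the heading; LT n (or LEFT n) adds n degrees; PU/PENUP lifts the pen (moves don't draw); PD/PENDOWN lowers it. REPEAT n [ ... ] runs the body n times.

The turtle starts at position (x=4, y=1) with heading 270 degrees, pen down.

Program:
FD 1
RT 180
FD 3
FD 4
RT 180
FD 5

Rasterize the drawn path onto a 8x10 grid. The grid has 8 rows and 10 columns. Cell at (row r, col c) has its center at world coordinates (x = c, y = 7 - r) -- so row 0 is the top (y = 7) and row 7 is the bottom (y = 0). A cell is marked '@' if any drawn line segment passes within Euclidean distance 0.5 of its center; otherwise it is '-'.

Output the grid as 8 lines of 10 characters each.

Answer: ----@-----
----@-----
----@-----
----@-----
----@-----
----@-----
----@-----
----@-----

Derivation:
Segment 0: (4,1) -> (4,0)
Segment 1: (4,0) -> (4,3)
Segment 2: (4,3) -> (4,7)
Segment 3: (4,7) -> (4,2)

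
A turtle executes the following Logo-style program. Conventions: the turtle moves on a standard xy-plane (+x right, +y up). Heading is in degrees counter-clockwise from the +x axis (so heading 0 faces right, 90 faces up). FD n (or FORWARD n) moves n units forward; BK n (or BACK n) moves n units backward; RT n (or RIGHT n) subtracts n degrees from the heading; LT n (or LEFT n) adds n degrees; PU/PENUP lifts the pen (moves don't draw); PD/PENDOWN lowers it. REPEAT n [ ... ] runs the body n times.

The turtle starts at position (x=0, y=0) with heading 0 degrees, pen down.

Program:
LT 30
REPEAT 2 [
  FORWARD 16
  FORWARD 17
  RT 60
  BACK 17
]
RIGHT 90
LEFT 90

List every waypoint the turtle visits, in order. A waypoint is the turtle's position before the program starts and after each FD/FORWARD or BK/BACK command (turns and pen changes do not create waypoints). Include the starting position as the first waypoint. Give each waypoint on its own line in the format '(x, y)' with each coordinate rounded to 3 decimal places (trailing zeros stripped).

Answer: (0, 0)
(13.856, 8)
(28.579, 16.5)
(13.856, 25)
(27.713, 17)
(42.435, 8.5)
(42.435, 25.5)

Derivation:
Executing turtle program step by step:
Start: pos=(0,0), heading=0, pen down
LT 30: heading 0 -> 30
REPEAT 2 [
  -- iteration 1/2 --
  FD 16: (0,0) -> (13.856,8) [heading=30, draw]
  FD 17: (13.856,8) -> (28.579,16.5) [heading=30, draw]
  RT 60: heading 30 -> 330
  BK 17: (28.579,16.5) -> (13.856,25) [heading=330, draw]
  -- iteration 2/2 --
  FD 16: (13.856,25) -> (27.713,17) [heading=330, draw]
  FD 17: (27.713,17) -> (42.435,8.5) [heading=330, draw]
  RT 60: heading 330 -> 270
  BK 17: (42.435,8.5) -> (42.435,25.5) [heading=270, draw]
]
RT 90: heading 270 -> 180
LT 90: heading 180 -> 270
Final: pos=(42.435,25.5), heading=270, 6 segment(s) drawn
Waypoints (7 total):
(0, 0)
(13.856, 8)
(28.579, 16.5)
(13.856, 25)
(27.713, 17)
(42.435, 8.5)
(42.435, 25.5)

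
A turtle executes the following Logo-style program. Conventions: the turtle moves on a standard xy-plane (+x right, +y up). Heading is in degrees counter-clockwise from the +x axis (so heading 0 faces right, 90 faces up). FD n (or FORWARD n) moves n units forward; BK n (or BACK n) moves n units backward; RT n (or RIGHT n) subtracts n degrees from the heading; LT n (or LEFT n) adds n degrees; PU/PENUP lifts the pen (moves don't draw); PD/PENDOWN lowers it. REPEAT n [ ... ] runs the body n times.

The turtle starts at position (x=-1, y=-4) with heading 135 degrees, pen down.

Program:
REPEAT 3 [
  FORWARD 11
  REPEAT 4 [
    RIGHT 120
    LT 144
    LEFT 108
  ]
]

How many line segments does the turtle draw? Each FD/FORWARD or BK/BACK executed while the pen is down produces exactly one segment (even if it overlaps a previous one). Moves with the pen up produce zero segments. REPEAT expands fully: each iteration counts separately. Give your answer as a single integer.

Executing turtle program step by step:
Start: pos=(-1,-4), heading=135, pen down
REPEAT 3 [
  -- iteration 1/3 --
  FD 11: (-1,-4) -> (-8.778,3.778) [heading=135, draw]
  REPEAT 4 [
    -- iteration 1/4 --
    RT 120: heading 135 -> 15
    LT 144: heading 15 -> 159
    LT 108: heading 159 -> 267
    -- iteration 2/4 --
    RT 120: heading 267 -> 147
    LT 144: heading 147 -> 291
    LT 108: heading 291 -> 39
    -- iteration 3/4 --
    RT 120: heading 39 -> 279
    LT 144: heading 279 -> 63
    LT 108: heading 63 -> 171
    -- iteration 4/4 --
    RT 120: heading 171 -> 51
    LT 144: heading 51 -> 195
    LT 108: heading 195 -> 303
  ]
  -- iteration 2/3 --
  FD 11: (-8.778,3.778) -> (-2.787,-5.447) [heading=303, draw]
  REPEAT 4 [
    -- iteration 1/4 --
    RT 120: heading 303 -> 183
    LT 144: heading 183 -> 327
    LT 108: heading 327 -> 75
    -- iteration 2/4 --
    RT 120: heading 75 -> 315
    LT 144: heading 315 -> 99
    LT 108: heading 99 -> 207
    -- iteration 3/4 --
    RT 120: heading 207 -> 87
    LT 144: heading 87 -> 231
    LT 108: heading 231 -> 339
    -- iteration 4/4 --
    RT 120: heading 339 -> 219
    LT 144: heading 219 -> 3
    LT 108: heading 3 -> 111
  ]
  -- iteration 3/3 --
  FD 11: (-2.787,-5.447) -> (-6.729,4.822) [heading=111, draw]
  REPEAT 4 [
    -- iteration 1/4 --
    RT 120: heading 111 -> 351
    LT 144: heading 351 -> 135
    LT 108: heading 135 -> 243
    -- iteration 2/4 --
    RT 120: heading 243 -> 123
    LT 144: heading 123 -> 267
    LT 108: heading 267 -> 15
    -- iteration 3/4 --
    RT 120: heading 15 -> 255
    LT 144: heading 255 -> 39
    LT 108: heading 39 -> 147
    -- iteration 4/4 --
    RT 120: heading 147 -> 27
    LT 144: heading 27 -> 171
    LT 108: heading 171 -> 279
  ]
]
Final: pos=(-6.729,4.822), heading=279, 3 segment(s) drawn
Segments drawn: 3

Answer: 3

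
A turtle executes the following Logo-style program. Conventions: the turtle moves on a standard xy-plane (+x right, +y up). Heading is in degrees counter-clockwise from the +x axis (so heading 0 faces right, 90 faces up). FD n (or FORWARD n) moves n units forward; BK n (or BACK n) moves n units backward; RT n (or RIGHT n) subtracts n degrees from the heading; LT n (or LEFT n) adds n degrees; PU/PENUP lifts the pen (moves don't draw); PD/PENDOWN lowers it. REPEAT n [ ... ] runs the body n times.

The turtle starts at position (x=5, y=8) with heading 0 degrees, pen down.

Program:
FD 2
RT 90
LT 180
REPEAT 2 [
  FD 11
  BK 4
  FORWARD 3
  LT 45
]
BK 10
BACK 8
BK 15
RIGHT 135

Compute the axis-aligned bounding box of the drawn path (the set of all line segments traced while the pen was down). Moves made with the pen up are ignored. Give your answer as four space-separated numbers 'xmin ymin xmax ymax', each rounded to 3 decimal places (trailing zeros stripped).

Executing turtle program step by step:
Start: pos=(5,8), heading=0, pen down
FD 2: (5,8) -> (7,8) [heading=0, draw]
RT 90: heading 0 -> 270
LT 180: heading 270 -> 90
REPEAT 2 [
  -- iteration 1/2 --
  FD 11: (7,8) -> (7,19) [heading=90, draw]
  BK 4: (7,19) -> (7,15) [heading=90, draw]
  FD 3: (7,15) -> (7,18) [heading=90, draw]
  LT 45: heading 90 -> 135
  -- iteration 2/2 --
  FD 11: (7,18) -> (-0.778,25.778) [heading=135, draw]
  BK 4: (-0.778,25.778) -> (2.05,22.95) [heading=135, draw]
  FD 3: (2.05,22.95) -> (-0.071,25.071) [heading=135, draw]
  LT 45: heading 135 -> 180
]
BK 10: (-0.071,25.071) -> (9.929,25.071) [heading=180, draw]
BK 8: (9.929,25.071) -> (17.929,25.071) [heading=180, draw]
BK 15: (17.929,25.071) -> (32.929,25.071) [heading=180, draw]
RT 135: heading 180 -> 45
Final: pos=(32.929,25.071), heading=45, 10 segment(s) drawn

Segment endpoints: x in {-0.778, -0.071, 2.05, 5, 7, 7, 9.929, 17.929, 32.929}, y in {8, 15, 18, 19, 22.95, 25.071, 25.071, 25.778}
xmin=-0.778, ymin=8, xmax=32.929, ymax=25.778

Answer: -0.778 8 32.929 25.778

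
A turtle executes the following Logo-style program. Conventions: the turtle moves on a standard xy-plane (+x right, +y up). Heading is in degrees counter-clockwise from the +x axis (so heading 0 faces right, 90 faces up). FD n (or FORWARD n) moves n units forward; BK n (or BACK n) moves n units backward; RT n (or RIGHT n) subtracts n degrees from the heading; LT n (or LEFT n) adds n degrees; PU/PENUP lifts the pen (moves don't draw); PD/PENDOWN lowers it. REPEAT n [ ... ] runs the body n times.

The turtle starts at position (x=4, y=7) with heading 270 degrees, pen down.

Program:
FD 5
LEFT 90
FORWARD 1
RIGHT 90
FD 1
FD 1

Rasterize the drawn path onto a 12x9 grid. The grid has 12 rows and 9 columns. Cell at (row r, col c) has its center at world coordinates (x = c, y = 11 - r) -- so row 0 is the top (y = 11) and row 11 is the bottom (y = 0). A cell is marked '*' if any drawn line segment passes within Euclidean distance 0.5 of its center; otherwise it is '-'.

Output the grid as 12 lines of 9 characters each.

Answer: ---------
---------
---------
---------
----*----
----*----
----*----
----*----
----*----
----**---
-----*---
-----*---

Derivation:
Segment 0: (4,7) -> (4,2)
Segment 1: (4,2) -> (5,2)
Segment 2: (5,2) -> (5,1)
Segment 3: (5,1) -> (5,-0)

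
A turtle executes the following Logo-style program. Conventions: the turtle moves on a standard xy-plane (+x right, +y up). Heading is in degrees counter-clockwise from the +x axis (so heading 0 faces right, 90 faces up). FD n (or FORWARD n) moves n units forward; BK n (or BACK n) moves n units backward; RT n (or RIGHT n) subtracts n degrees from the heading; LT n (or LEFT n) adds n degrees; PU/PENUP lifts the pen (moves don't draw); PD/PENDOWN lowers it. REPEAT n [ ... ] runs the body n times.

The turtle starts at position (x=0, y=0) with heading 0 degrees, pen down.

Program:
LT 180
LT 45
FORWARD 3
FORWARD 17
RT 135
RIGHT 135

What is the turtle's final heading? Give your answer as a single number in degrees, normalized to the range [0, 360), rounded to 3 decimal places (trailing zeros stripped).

Executing turtle program step by step:
Start: pos=(0,0), heading=0, pen down
LT 180: heading 0 -> 180
LT 45: heading 180 -> 225
FD 3: (0,0) -> (-2.121,-2.121) [heading=225, draw]
FD 17: (-2.121,-2.121) -> (-14.142,-14.142) [heading=225, draw]
RT 135: heading 225 -> 90
RT 135: heading 90 -> 315
Final: pos=(-14.142,-14.142), heading=315, 2 segment(s) drawn

Answer: 315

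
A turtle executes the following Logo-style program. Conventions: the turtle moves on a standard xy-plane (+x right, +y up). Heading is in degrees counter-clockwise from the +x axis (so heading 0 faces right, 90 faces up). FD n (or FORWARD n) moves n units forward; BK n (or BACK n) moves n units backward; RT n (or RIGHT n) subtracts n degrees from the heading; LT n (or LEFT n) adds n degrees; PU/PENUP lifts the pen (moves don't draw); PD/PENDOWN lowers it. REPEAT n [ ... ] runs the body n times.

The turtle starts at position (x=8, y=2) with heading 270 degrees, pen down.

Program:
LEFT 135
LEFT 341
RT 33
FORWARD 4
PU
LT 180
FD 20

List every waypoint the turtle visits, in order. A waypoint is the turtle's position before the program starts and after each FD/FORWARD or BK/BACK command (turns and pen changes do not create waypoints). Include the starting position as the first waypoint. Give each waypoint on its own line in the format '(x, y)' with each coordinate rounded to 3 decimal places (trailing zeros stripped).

Answer: (8, 2)
(11.97, 1.513)
(-7.881, 3.95)

Derivation:
Executing turtle program step by step:
Start: pos=(8,2), heading=270, pen down
LT 135: heading 270 -> 45
LT 341: heading 45 -> 26
RT 33: heading 26 -> 353
FD 4: (8,2) -> (11.97,1.513) [heading=353, draw]
PU: pen up
LT 180: heading 353 -> 173
FD 20: (11.97,1.513) -> (-7.881,3.95) [heading=173, move]
Final: pos=(-7.881,3.95), heading=173, 1 segment(s) drawn
Waypoints (3 total):
(8, 2)
(11.97, 1.513)
(-7.881, 3.95)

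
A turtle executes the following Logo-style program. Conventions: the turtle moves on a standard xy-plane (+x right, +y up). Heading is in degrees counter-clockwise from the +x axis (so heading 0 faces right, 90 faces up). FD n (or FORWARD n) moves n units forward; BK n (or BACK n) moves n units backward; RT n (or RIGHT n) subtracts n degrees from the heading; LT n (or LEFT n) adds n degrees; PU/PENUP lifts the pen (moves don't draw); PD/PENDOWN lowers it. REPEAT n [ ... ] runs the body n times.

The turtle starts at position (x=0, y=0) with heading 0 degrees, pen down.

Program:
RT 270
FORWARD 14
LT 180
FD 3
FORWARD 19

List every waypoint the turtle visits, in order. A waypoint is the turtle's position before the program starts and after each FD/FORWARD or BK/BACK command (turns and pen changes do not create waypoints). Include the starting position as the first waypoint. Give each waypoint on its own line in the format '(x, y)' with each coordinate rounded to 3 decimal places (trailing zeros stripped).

Executing turtle program step by step:
Start: pos=(0,0), heading=0, pen down
RT 270: heading 0 -> 90
FD 14: (0,0) -> (0,14) [heading=90, draw]
LT 180: heading 90 -> 270
FD 3: (0,14) -> (0,11) [heading=270, draw]
FD 19: (0,11) -> (0,-8) [heading=270, draw]
Final: pos=(0,-8), heading=270, 3 segment(s) drawn
Waypoints (4 total):
(0, 0)
(0, 14)
(0, 11)
(0, -8)

Answer: (0, 0)
(0, 14)
(0, 11)
(0, -8)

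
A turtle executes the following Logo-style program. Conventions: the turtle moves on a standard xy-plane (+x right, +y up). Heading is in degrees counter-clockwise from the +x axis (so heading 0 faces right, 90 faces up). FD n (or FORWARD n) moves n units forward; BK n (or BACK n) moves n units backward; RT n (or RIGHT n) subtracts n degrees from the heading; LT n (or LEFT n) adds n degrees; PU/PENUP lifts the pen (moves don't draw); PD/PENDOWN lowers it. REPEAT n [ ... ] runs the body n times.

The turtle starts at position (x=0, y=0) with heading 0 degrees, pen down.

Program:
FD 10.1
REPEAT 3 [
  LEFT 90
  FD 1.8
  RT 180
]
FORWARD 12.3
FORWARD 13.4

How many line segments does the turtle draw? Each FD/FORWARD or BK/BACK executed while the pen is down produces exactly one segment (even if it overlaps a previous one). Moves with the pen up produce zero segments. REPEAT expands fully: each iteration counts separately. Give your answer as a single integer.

Answer: 6

Derivation:
Executing turtle program step by step:
Start: pos=(0,0), heading=0, pen down
FD 10.1: (0,0) -> (10.1,0) [heading=0, draw]
REPEAT 3 [
  -- iteration 1/3 --
  LT 90: heading 0 -> 90
  FD 1.8: (10.1,0) -> (10.1,1.8) [heading=90, draw]
  RT 180: heading 90 -> 270
  -- iteration 2/3 --
  LT 90: heading 270 -> 0
  FD 1.8: (10.1,1.8) -> (11.9,1.8) [heading=0, draw]
  RT 180: heading 0 -> 180
  -- iteration 3/3 --
  LT 90: heading 180 -> 270
  FD 1.8: (11.9,1.8) -> (11.9,0) [heading=270, draw]
  RT 180: heading 270 -> 90
]
FD 12.3: (11.9,0) -> (11.9,12.3) [heading=90, draw]
FD 13.4: (11.9,12.3) -> (11.9,25.7) [heading=90, draw]
Final: pos=(11.9,25.7), heading=90, 6 segment(s) drawn
Segments drawn: 6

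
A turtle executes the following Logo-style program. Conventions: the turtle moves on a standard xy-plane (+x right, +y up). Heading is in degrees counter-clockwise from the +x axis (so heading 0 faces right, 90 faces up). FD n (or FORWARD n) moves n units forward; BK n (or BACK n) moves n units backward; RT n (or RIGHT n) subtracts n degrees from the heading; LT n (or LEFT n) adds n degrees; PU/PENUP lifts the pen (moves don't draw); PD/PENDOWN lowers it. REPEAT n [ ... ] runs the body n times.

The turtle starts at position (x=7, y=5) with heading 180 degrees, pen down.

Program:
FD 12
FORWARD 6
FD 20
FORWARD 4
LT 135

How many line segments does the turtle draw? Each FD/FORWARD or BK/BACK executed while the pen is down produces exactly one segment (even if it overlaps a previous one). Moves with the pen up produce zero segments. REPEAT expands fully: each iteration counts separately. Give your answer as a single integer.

Executing turtle program step by step:
Start: pos=(7,5), heading=180, pen down
FD 12: (7,5) -> (-5,5) [heading=180, draw]
FD 6: (-5,5) -> (-11,5) [heading=180, draw]
FD 20: (-11,5) -> (-31,5) [heading=180, draw]
FD 4: (-31,5) -> (-35,5) [heading=180, draw]
LT 135: heading 180 -> 315
Final: pos=(-35,5), heading=315, 4 segment(s) drawn
Segments drawn: 4

Answer: 4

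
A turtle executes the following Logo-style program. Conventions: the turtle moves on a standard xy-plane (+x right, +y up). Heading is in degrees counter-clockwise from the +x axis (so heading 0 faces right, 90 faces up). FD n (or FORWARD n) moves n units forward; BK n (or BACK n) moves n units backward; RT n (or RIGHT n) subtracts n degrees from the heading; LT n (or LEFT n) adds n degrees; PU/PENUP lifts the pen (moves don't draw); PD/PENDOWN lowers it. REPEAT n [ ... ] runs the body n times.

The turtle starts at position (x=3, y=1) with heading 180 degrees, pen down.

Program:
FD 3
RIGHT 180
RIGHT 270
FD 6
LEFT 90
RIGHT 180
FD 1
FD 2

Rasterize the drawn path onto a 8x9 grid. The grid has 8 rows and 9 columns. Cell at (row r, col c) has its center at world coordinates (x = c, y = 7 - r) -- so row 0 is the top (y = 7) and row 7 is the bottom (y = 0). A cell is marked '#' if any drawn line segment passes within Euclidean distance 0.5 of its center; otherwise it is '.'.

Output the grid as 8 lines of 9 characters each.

Segment 0: (3,1) -> (0,1)
Segment 1: (0,1) -> (-0,7)
Segment 2: (-0,7) -> (1,7)
Segment 3: (1,7) -> (3,7)

Answer: ####.....
#........
#........
#........
#........
#........
####.....
.........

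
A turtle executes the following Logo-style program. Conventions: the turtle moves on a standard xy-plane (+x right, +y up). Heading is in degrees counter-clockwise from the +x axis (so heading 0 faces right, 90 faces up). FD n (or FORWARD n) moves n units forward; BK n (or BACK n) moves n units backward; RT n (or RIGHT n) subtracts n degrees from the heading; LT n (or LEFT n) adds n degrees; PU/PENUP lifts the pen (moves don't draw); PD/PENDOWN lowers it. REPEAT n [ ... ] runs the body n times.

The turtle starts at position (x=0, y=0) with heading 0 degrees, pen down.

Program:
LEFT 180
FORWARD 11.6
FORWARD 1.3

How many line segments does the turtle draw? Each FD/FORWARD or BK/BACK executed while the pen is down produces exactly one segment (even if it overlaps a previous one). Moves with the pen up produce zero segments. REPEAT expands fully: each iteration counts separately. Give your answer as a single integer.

Executing turtle program step by step:
Start: pos=(0,0), heading=0, pen down
LT 180: heading 0 -> 180
FD 11.6: (0,0) -> (-11.6,0) [heading=180, draw]
FD 1.3: (-11.6,0) -> (-12.9,0) [heading=180, draw]
Final: pos=(-12.9,0), heading=180, 2 segment(s) drawn
Segments drawn: 2

Answer: 2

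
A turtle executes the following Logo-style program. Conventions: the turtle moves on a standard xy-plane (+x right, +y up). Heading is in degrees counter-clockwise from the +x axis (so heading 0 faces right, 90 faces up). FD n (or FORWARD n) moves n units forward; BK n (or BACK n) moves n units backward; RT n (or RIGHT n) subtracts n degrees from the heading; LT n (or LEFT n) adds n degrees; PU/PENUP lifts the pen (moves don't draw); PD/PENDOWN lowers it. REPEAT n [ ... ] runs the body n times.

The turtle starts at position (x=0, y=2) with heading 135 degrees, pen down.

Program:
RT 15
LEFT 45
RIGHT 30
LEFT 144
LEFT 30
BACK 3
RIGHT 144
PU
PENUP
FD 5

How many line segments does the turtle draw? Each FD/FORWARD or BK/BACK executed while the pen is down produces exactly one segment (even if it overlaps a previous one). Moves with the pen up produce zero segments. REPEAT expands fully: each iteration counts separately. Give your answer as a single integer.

Executing turtle program step by step:
Start: pos=(0,2), heading=135, pen down
RT 15: heading 135 -> 120
LT 45: heading 120 -> 165
RT 30: heading 165 -> 135
LT 144: heading 135 -> 279
LT 30: heading 279 -> 309
BK 3: (0,2) -> (-1.888,4.331) [heading=309, draw]
RT 144: heading 309 -> 165
PU: pen up
PU: pen up
FD 5: (-1.888,4.331) -> (-6.718,5.626) [heading=165, move]
Final: pos=(-6.718,5.626), heading=165, 1 segment(s) drawn
Segments drawn: 1

Answer: 1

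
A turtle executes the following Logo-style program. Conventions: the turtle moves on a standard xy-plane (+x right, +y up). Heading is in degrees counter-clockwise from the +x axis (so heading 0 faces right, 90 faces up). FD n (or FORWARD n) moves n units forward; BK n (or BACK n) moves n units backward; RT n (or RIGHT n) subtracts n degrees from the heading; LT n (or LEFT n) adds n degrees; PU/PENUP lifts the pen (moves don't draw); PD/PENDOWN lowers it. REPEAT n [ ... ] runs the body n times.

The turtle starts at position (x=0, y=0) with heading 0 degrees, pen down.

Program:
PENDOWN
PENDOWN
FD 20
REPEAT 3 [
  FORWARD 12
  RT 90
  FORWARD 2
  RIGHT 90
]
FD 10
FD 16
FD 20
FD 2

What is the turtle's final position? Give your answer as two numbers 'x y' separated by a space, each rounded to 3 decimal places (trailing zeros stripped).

Executing turtle program step by step:
Start: pos=(0,0), heading=0, pen down
PD: pen down
PD: pen down
FD 20: (0,0) -> (20,0) [heading=0, draw]
REPEAT 3 [
  -- iteration 1/3 --
  FD 12: (20,0) -> (32,0) [heading=0, draw]
  RT 90: heading 0 -> 270
  FD 2: (32,0) -> (32,-2) [heading=270, draw]
  RT 90: heading 270 -> 180
  -- iteration 2/3 --
  FD 12: (32,-2) -> (20,-2) [heading=180, draw]
  RT 90: heading 180 -> 90
  FD 2: (20,-2) -> (20,0) [heading=90, draw]
  RT 90: heading 90 -> 0
  -- iteration 3/3 --
  FD 12: (20,0) -> (32,0) [heading=0, draw]
  RT 90: heading 0 -> 270
  FD 2: (32,0) -> (32,-2) [heading=270, draw]
  RT 90: heading 270 -> 180
]
FD 10: (32,-2) -> (22,-2) [heading=180, draw]
FD 16: (22,-2) -> (6,-2) [heading=180, draw]
FD 20: (6,-2) -> (-14,-2) [heading=180, draw]
FD 2: (-14,-2) -> (-16,-2) [heading=180, draw]
Final: pos=(-16,-2), heading=180, 11 segment(s) drawn

Answer: -16 -2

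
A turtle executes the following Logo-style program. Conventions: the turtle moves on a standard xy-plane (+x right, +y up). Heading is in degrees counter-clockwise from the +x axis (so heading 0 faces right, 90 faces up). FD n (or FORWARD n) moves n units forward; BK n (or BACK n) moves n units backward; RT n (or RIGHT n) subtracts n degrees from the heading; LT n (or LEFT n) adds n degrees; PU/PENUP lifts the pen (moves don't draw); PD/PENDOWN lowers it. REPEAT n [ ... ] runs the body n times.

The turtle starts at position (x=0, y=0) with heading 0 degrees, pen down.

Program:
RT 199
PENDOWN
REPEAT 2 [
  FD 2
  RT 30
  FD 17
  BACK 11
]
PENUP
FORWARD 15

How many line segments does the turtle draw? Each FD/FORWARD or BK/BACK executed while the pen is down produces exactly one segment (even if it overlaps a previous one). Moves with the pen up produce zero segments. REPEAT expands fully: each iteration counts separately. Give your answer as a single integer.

Executing turtle program step by step:
Start: pos=(0,0), heading=0, pen down
RT 199: heading 0 -> 161
PD: pen down
REPEAT 2 [
  -- iteration 1/2 --
  FD 2: (0,0) -> (-1.891,0.651) [heading=161, draw]
  RT 30: heading 161 -> 131
  FD 17: (-1.891,0.651) -> (-13.044,13.481) [heading=131, draw]
  BK 11: (-13.044,13.481) -> (-5.827,5.179) [heading=131, draw]
  -- iteration 2/2 --
  FD 2: (-5.827,5.179) -> (-7.14,6.689) [heading=131, draw]
  RT 30: heading 131 -> 101
  FD 17: (-7.14,6.689) -> (-10.383,23.376) [heading=101, draw]
  BK 11: (-10.383,23.376) -> (-8.284,12.579) [heading=101, draw]
]
PU: pen up
FD 15: (-8.284,12.579) -> (-11.146,27.303) [heading=101, move]
Final: pos=(-11.146,27.303), heading=101, 6 segment(s) drawn
Segments drawn: 6

Answer: 6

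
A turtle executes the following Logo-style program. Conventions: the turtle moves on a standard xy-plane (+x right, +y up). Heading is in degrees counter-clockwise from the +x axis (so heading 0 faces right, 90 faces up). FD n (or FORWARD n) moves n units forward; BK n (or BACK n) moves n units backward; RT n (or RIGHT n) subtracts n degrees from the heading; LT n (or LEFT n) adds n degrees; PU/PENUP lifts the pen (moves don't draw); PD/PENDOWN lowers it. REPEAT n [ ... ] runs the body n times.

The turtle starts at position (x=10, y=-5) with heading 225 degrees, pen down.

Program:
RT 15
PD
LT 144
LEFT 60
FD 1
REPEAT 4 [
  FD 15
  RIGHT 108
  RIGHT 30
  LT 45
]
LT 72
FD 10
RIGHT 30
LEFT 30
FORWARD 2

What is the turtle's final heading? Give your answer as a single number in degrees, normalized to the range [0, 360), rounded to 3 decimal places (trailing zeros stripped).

Executing turtle program step by step:
Start: pos=(10,-5), heading=225, pen down
RT 15: heading 225 -> 210
PD: pen down
LT 144: heading 210 -> 354
LT 60: heading 354 -> 54
FD 1: (10,-5) -> (10.588,-4.191) [heading=54, draw]
REPEAT 4 [
  -- iteration 1/4 --
  FD 15: (10.588,-4.191) -> (19.405,7.944) [heading=54, draw]
  RT 108: heading 54 -> 306
  RT 30: heading 306 -> 276
  LT 45: heading 276 -> 321
  -- iteration 2/4 --
  FD 15: (19.405,7.944) -> (31.062,-1.496) [heading=321, draw]
  RT 108: heading 321 -> 213
  RT 30: heading 213 -> 183
  LT 45: heading 183 -> 228
  -- iteration 3/4 --
  FD 15: (31.062,-1.496) -> (21.025,-12.643) [heading=228, draw]
  RT 108: heading 228 -> 120
  RT 30: heading 120 -> 90
  LT 45: heading 90 -> 135
  -- iteration 4/4 --
  FD 15: (21.025,-12.643) -> (10.418,-2.036) [heading=135, draw]
  RT 108: heading 135 -> 27
  RT 30: heading 27 -> 357
  LT 45: heading 357 -> 42
]
LT 72: heading 42 -> 114
FD 10: (10.418,-2.036) -> (6.351,7.099) [heading=114, draw]
RT 30: heading 114 -> 84
LT 30: heading 84 -> 114
FD 2: (6.351,7.099) -> (5.537,8.926) [heading=114, draw]
Final: pos=(5.537,8.926), heading=114, 7 segment(s) drawn

Answer: 114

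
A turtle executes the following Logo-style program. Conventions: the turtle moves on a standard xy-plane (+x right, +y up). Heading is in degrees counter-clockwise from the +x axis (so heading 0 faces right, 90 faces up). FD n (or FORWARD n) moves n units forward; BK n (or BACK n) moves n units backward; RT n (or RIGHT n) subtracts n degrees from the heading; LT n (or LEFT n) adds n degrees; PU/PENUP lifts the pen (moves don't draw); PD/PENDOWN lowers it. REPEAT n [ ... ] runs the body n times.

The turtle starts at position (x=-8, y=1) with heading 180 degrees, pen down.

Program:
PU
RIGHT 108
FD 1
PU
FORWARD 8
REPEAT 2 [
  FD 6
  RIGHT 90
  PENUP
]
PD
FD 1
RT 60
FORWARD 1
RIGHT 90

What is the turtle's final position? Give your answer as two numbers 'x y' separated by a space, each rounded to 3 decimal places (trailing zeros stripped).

Executing turtle program step by step:
Start: pos=(-8,1), heading=180, pen down
PU: pen up
RT 108: heading 180 -> 72
FD 1: (-8,1) -> (-7.691,1.951) [heading=72, move]
PU: pen up
FD 8: (-7.691,1.951) -> (-5.219,9.56) [heading=72, move]
REPEAT 2 [
  -- iteration 1/2 --
  FD 6: (-5.219,9.56) -> (-3.365,15.266) [heading=72, move]
  RT 90: heading 72 -> 342
  PU: pen up
  -- iteration 2/2 --
  FD 6: (-3.365,15.266) -> (2.342,13.412) [heading=342, move]
  RT 90: heading 342 -> 252
  PU: pen up
]
PD: pen down
FD 1: (2.342,13.412) -> (2.033,12.461) [heading=252, draw]
RT 60: heading 252 -> 192
FD 1: (2.033,12.461) -> (1.054,12.253) [heading=192, draw]
RT 90: heading 192 -> 102
Final: pos=(1.054,12.253), heading=102, 2 segment(s) drawn

Answer: 1.054 12.253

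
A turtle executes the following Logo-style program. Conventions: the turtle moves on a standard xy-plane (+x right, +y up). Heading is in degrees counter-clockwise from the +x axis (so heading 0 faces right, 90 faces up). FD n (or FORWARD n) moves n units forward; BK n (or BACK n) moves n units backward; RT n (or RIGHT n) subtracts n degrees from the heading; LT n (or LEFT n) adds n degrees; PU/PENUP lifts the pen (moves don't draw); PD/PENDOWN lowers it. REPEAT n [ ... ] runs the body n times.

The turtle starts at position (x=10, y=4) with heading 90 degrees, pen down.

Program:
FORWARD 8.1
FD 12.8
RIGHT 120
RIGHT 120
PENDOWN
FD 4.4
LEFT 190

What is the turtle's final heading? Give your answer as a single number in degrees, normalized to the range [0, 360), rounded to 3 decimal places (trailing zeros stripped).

Executing turtle program step by step:
Start: pos=(10,4), heading=90, pen down
FD 8.1: (10,4) -> (10,12.1) [heading=90, draw]
FD 12.8: (10,12.1) -> (10,24.9) [heading=90, draw]
RT 120: heading 90 -> 330
RT 120: heading 330 -> 210
PD: pen down
FD 4.4: (10,24.9) -> (6.189,22.7) [heading=210, draw]
LT 190: heading 210 -> 40
Final: pos=(6.189,22.7), heading=40, 3 segment(s) drawn

Answer: 40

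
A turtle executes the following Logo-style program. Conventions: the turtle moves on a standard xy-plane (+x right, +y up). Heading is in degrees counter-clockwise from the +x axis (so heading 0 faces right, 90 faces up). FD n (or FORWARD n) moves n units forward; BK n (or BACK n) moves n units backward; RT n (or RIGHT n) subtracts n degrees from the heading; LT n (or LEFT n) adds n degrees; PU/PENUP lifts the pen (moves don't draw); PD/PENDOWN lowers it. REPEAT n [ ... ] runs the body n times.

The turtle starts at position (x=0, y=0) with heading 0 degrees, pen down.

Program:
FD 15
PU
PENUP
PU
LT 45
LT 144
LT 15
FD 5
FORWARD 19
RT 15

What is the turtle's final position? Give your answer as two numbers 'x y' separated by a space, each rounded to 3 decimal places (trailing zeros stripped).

Answer: -6.925 -9.762

Derivation:
Executing turtle program step by step:
Start: pos=(0,0), heading=0, pen down
FD 15: (0,0) -> (15,0) [heading=0, draw]
PU: pen up
PU: pen up
PU: pen up
LT 45: heading 0 -> 45
LT 144: heading 45 -> 189
LT 15: heading 189 -> 204
FD 5: (15,0) -> (10.432,-2.034) [heading=204, move]
FD 19: (10.432,-2.034) -> (-6.925,-9.762) [heading=204, move]
RT 15: heading 204 -> 189
Final: pos=(-6.925,-9.762), heading=189, 1 segment(s) drawn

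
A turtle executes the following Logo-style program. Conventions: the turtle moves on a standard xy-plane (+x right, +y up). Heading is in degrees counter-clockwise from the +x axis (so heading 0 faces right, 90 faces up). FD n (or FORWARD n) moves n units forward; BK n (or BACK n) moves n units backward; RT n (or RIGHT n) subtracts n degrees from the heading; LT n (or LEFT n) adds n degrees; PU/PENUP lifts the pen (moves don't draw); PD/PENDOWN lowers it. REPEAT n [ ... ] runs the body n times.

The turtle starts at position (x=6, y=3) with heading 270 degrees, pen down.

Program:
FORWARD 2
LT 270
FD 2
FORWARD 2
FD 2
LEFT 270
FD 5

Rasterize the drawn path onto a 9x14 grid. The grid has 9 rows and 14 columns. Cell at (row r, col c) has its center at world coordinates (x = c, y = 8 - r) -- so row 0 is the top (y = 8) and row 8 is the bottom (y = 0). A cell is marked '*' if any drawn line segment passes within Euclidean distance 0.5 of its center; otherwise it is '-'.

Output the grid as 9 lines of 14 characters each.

Answer: --------------
--------------
*-------------
*-------------
*-------------
*-----*-------
*-----*-------
*******-------
--------------

Derivation:
Segment 0: (6,3) -> (6,1)
Segment 1: (6,1) -> (4,1)
Segment 2: (4,1) -> (2,1)
Segment 3: (2,1) -> (0,1)
Segment 4: (0,1) -> (0,6)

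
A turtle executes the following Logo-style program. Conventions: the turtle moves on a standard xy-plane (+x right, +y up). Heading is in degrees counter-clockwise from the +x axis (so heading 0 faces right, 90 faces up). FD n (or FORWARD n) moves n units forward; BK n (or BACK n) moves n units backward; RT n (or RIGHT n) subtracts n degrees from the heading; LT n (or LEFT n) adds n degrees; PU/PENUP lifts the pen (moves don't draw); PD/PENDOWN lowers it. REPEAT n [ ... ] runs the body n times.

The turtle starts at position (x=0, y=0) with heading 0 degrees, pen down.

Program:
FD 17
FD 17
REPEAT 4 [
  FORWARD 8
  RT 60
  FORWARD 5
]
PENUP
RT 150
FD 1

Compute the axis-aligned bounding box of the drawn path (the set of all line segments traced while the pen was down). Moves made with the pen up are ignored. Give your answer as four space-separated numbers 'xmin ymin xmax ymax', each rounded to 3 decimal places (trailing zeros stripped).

Executing turtle program step by step:
Start: pos=(0,0), heading=0, pen down
FD 17: (0,0) -> (17,0) [heading=0, draw]
FD 17: (17,0) -> (34,0) [heading=0, draw]
REPEAT 4 [
  -- iteration 1/4 --
  FD 8: (34,0) -> (42,0) [heading=0, draw]
  RT 60: heading 0 -> 300
  FD 5: (42,0) -> (44.5,-4.33) [heading=300, draw]
  -- iteration 2/4 --
  FD 8: (44.5,-4.33) -> (48.5,-11.258) [heading=300, draw]
  RT 60: heading 300 -> 240
  FD 5: (48.5,-11.258) -> (46,-15.588) [heading=240, draw]
  -- iteration 3/4 --
  FD 8: (46,-15.588) -> (42,-22.517) [heading=240, draw]
  RT 60: heading 240 -> 180
  FD 5: (42,-22.517) -> (37,-22.517) [heading=180, draw]
  -- iteration 4/4 --
  FD 8: (37,-22.517) -> (29,-22.517) [heading=180, draw]
  RT 60: heading 180 -> 120
  FD 5: (29,-22.517) -> (26.5,-18.187) [heading=120, draw]
]
PU: pen up
RT 150: heading 120 -> 330
FD 1: (26.5,-18.187) -> (27.366,-18.687) [heading=330, move]
Final: pos=(27.366,-18.687), heading=330, 10 segment(s) drawn

Segment endpoints: x in {0, 17, 26.5, 29, 34, 37, 42, 44.5, 46, 48.5}, y in {-22.517, -18.187, -15.588, -11.258, -4.33, 0}
xmin=0, ymin=-22.517, xmax=48.5, ymax=0

Answer: 0 -22.517 48.5 0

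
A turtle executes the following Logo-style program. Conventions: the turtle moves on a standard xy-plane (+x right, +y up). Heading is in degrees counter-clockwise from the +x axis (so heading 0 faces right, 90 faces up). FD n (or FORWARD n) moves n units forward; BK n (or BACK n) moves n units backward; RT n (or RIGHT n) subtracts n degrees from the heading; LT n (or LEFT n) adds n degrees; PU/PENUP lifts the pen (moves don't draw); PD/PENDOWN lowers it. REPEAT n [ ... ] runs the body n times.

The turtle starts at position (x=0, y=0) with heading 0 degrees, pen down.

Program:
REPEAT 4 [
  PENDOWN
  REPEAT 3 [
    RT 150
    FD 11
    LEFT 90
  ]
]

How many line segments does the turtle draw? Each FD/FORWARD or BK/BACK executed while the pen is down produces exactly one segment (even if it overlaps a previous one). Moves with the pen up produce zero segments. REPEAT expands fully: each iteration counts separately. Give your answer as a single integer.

Answer: 12

Derivation:
Executing turtle program step by step:
Start: pos=(0,0), heading=0, pen down
REPEAT 4 [
  -- iteration 1/4 --
  PD: pen down
  REPEAT 3 [
    -- iteration 1/3 --
    RT 150: heading 0 -> 210
    FD 11: (0,0) -> (-9.526,-5.5) [heading=210, draw]
    LT 90: heading 210 -> 300
    -- iteration 2/3 --
    RT 150: heading 300 -> 150
    FD 11: (-9.526,-5.5) -> (-19.053,0) [heading=150, draw]
    LT 90: heading 150 -> 240
    -- iteration 3/3 --
    RT 150: heading 240 -> 90
    FD 11: (-19.053,0) -> (-19.053,11) [heading=90, draw]
    LT 90: heading 90 -> 180
  ]
  -- iteration 2/4 --
  PD: pen down
  REPEAT 3 [
    -- iteration 1/3 --
    RT 150: heading 180 -> 30
    FD 11: (-19.053,11) -> (-9.526,16.5) [heading=30, draw]
    LT 90: heading 30 -> 120
    -- iteration 2/3 --
    RT 150: heading 120 -> 330
    FD 11: (-9.526,16.5) -> (0,11) [heading=330, draw]
    LT 90: heading 330 -> 60
    -- iteration 3/3 --
    RT 150: heading 60 -> 270
    FD 11: (0,11) -> (0,0) [heading=270, draw]
    LT 90: heading 270 -> 0
  ]
  -- iteration 3/4 --
  PD: pen down
  REPEAT 3 [
    -- iteration 1/3 --
    RT 150: heading 0 -> 210
    FD 11: (0,0) -> (-9.526,-5.5) [heading=210, draw]
    LT 90: heading 210 -> 300
    -- iteration 2/3 --
    RT 150: heading 300 -> 150
    FD 11: (-9.526,-5.5) -> (-19.053,0) [heading=150, draw]
    LT 90: heading 150 -> 240
    -- iteration 3/3 --
    RT 150: heading 240 -> 90
    FD 11: (-19.053,0) -> (-19.053,11) [heading=90, draw]
    LT 90: heading 90 -> 180
  ]
  -- iteration 4/4 --
  PD: pen down
  REPEAT 3 [
    -- iteration 1/3 --
    RT 150: heading 180 -> 30
    FD 11: (-19.053,11) -> (-9.526,16.5) [heading=30, draw]
    LT 90: heading 30 -> 120
    -- iteration 2/3 --
    RT 150: heading 120 -> 330
    FD 11: (-9.526,16.5) -> (0,11) [heading=330, draw]
    LT 90: heading 330 -> 60
    -- iteration 3/3 --
    RT 150: heading 60 -> 270
    FD 11: (0,11) -> (0,0) [heading=270, draw]
    LT 90: heading 270 -> 0
  ]
]
Final: pos=(0,0), heading=0, 12 segment(s) drawn
Segments drawn: 12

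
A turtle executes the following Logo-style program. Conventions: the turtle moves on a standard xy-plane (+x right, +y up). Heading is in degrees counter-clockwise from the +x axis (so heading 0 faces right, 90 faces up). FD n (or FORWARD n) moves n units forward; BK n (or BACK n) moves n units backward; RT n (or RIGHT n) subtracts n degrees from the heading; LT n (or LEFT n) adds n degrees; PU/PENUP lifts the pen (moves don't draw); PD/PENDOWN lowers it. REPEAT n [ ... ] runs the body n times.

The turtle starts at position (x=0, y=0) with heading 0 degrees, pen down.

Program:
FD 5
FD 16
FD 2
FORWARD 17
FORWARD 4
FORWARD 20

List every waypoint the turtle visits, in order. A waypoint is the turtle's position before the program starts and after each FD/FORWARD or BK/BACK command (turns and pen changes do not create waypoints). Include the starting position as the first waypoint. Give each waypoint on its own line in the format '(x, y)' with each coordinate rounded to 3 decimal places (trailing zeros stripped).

Answer: (0, 0)
(5, 0)
(21, 0)
(23, 0)
(40, 0)
(44, 0)
(64, 0)

Derivation:
Executing turtle program step by step:
Start: pos=(0,0), heading=0, pen down
FD 5: (0,0) -> (5,0) [heading=0, draw]
FD 16: (5,0) -> (21,0) [heading=0, draw]
FD 2: (21,0) -> (23,0) [heading=0, draw]
FD 17: (23,0) -> (40,0) [heading=0, draw]
FD 4: (40,0) -> (44,0) [heading=0, draw]
FD 20: (44,0) -> (64,0) [heading=0, draw]
Final: pos=(64,0), heading=0, 6 segment(s) drawn
Waypoints (7 total):
(0, 0)
(5, 0)
(21, 0)
(23, 0)
(40, 0)
(44, 0)
(64, 0)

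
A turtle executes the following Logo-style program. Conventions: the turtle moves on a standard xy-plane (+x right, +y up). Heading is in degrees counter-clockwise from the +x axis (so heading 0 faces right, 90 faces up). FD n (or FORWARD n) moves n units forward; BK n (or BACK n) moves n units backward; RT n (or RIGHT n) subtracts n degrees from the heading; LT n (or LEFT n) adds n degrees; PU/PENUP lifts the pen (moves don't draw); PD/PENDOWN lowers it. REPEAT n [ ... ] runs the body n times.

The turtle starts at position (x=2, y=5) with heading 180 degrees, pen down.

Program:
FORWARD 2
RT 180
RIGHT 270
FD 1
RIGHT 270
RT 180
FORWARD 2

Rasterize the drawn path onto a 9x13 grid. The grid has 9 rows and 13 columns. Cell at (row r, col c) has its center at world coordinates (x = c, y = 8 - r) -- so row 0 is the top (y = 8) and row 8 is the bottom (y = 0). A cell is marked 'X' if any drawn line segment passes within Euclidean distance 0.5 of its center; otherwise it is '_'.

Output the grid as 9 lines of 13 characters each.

Answer: _____________
_____________
XXX__________
XXX__________
_____________
_____________
_____________
_____________
_____________

Derivation:
Segment 0: (2,5) -> (0,5)
Segment 1: (0,5) -> (-0,6)
Segment 2: (-0,6) -> (2,6)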